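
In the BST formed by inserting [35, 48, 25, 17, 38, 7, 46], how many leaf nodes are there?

Tree built from: [35, 48, 25, 17, 38, 7, 46]
Tree (level-order array): [35, 25, 48, 17, None, 38, None, 7, None, None, 46]
Rule: A leaf has 0 children.
Per-node child counts:
  node 35: 2 child(ren)
  node 25: 1 child(ren)
  node 17: 1 child(ren)
  node 7: 0 child(ren)
  node 48: 1 child(ren)
  node 38: 1 child(ren)
  node 46: 0 child(ren)
Matching nodes: [7, 46]
Count of leaf nodes: 2


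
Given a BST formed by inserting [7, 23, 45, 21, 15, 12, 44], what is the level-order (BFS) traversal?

Tree insertion order: [7, 23, 45, 21, 15, 12, 44]
Tree (level-order array): [7, None, 23, 21, 45, 15, None, 44, None, 12]
BFS from the root, enqueuing left then right child of each popped node:
  queue [7] -> pop 7, enqueue [23], visited so far: [7]
  queue [23] -> pop 23, enqueue [21, 45], visited so far: [7, 23]
  queue [21, 45] -> pop 21, enqueue [15], visited so far: [7, 23, 21]
  queue [45, 15] -> pop 45, enqueue [44], visited so far: [7, 23, 21, 45]
  queue [15, 44] -> pop 15, enqueue [12], visited so far: [7, 23, 21, 45, 15]
  queue [44, 12] -> pop 44, enqueue [none], visited so far: [7, 23, 21, 45, 15, 44]
  queue [12] -> pop 12, enqueue [none], visited so far: [7, 23, 21, 45, 15, 44, 12]
Result: [7, 23, 21, 45, 15, 44, 12]


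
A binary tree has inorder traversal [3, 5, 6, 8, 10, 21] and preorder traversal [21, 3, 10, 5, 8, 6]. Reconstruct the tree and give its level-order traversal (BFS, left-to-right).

Inorder:  [3, 5, 6, 8, 10, 21]
Preorder: [21, 3, 10, 5, 8, 6]
Algorithm: preorder visits root first, so consume preorder in order;
for each root, split the current inorder slice at that value into
left-subtree inorder and right-subtree inorder, then recurse.
Recursive splits:
  root=21; inorder splits into left=[3, 5, 6, 8, 10], right=[]
  root=3; inorder splits into left=[], right=[5, 6, 8, 10]
  root=10; inorder splits into left=[5, 6, 8], right=[]
  root=5; inorder splits into left=[], right=[6, 8]
  root=8; inorder splits into left=[6], right=[]
  root=6; inorder splits into left=[], right=[]
Reconstructed level-order: [21, 3, 10, 5, 8, 6]


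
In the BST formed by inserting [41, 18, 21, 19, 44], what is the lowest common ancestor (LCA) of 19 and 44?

Tree insertion order: [41, 18, 21, 19, 44]
Tree (level-order array): [41, 18, 44, None, 21, None, None, 19]
In a BST, the LCA of p=19, q=44 is the first node v on the
root-to-leaf path with p <= v <= q (go left if both < v, right if both > v).
Walk from root:
  at 41: 19 <= 41 <= 44, this is the LCA
LCA = 41


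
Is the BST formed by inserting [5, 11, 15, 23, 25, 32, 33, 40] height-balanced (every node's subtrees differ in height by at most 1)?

Tree (level-order array): [5, None, 11, None, 15, None, 23, None, 25, None, 32, None, 33, None, 40]
Definition: a tree is height-balanced if, at every node, |h(left) - h(right)| <= 1 (empty subtree has height -1).
Bottom-up per-node check:
  node 40: h_left=-1, h_right=-1, diff=0 [OK], height=0
  node 33: h_left=-1, h_right=0, diff=1 [OK], height=1
  node 32: h_left=-1, h_right=1, diff=2 [FAIL (|-1-1|=2 > 1)], height=2
  node 25: h_left=-1, h_right=2, diff=3 [FAIL (|-1-2|=3 > 1)], height=3
  node 23: h_left=-1, h_right=3, diff=4 [FAIL (|-1-3|=4 > 1)], height=4
  node 15: h_left=-1, h_right=4, diff=5 [FAIL (|-1-4|=5 > 1)], height=5
  node 11: h_left=-1, h_right=5, diff=6 [FAIL (|-1-5|=6 > 1)], height=6
  node 5: h_left=-1, h_right=6, diff=7 [FAIL (|-1-6|=7 > 1)], height=7
Node 32 violates the condition: |-1 - 1| = 2 > 1.
Result: Not balanced


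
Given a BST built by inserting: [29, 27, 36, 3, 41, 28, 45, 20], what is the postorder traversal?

Tree insertion order: [29, 27, 36, 3, 41, 28, 45, 20]
Tree (level-order array): [29, 27, 36, 3, 28, None, 41, None, 20, None, None, None, 45]
Postorder traversal: [20, 3, 28, 27, 45, 41, 36, 29]


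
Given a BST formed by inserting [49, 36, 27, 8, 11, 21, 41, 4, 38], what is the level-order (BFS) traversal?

Tree insertion order: [49, 36, 27, 8, 11, 21, 41, 4, 38]
Tree (level-order array): [49, 36, None, 27, 41, 8, None, 38, None, 4, 11, None, None, None, None, None, 21]
BFS from the root, enqueuing left then right child of each popped node:
  queue [49] -> pop 49, enqueue [36], visited so far: [49]
  queue [36] -> pop 36, enqueue [27, 41], visited so far: [49, 36]
  queue [27, 41] -> pop 27, enqueue [8], visited so far: [49, 36, 27]
  queue [41, 8] -> pop 41, enqueue [38], visited so far: [49, 36, 27, 41]
  queue [8, 38] -> pop 8, enqueue [4, 11], visited so far: [49, 36, 27, 41, 8]
  queue [38, 4, 11] -> pop 38, enqueue [none], visited so far: [49, 36, 27, 41, 8, 38]
  queue [4, 11] -> pop 4, enqueue [none], visited so far: [49, 36, 27, 41, 8, 38, 4]
  queue [11] -> pop 11, enqueue [21], visited so far: [49, 36, 27, 41, 8, 38, 4, 11]
  queue [21] -> pop 21, enqueue [none], visited so far: [49, 36, 27, 41, 8, 38, 4, 11, 21]
Result: [49, 36, 27, 41, 8, 38, 4, 11, 21]


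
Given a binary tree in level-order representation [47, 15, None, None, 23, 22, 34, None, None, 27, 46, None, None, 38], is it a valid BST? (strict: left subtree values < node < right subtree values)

Level-order array: [47, 15, None, None, 23, 22, 34, None, None, 27, 46, None, None, 38]
Validate using subtree bounds (lo, hi): at each node, require lo < value < hi,
then recurse left with hi=value and right with lo=value.
Preorder trace (stopping at first violation):
  at node 47 with bounds (-inf, +inf): OK
  at node 15 with bounds (-inf, 47): OK
  at node 23 with bounds (15, 47): OK
  at node 22 with bounds (15, 23): OK
  at node 34 with bounds (23, 47): OK
  at node 27 with bounds (23, 34): OK
  at node 46 with bounds (34, 47): OK
  at node 38 with bounds (34, 46): OK
No violation found at any node.
Result: Valid BST


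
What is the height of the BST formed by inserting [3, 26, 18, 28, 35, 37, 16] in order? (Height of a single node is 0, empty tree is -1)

Insertion order: [3, 26, 18, 28, 35, 37, 16]
Tree (level-order array): [3, None, 26, 18, 28, 16, None, None, 35, None, None, None, 37]
Compute height bottom-up (empty subtree = -1):
  height(16) = 1 + max(-1, -1) = 0
  height(18) = 1 + max(0, -1) = 1
  height(37) = 1 + max(-1, -1) = 0
  height(35) = 1 + max(-1, 0) = 1
  height(28) = 1 + max(-1, 1) = 2
  height(26) = 1 + max(1, 2) = 3
  height(3) = 1 + max(-1, 3) = 4
Height = 4


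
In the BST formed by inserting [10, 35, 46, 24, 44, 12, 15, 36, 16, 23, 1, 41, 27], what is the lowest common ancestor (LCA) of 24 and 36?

Tree insertion order: [10, 35, 46, 24, 44, 12, 15, 36, 16, 23, 1, 41, 27]
Tree (level-order array): [10, 1, 35, None, None, 24, 46, 12, 27, 44, None, None, 15, None, None, 36, None, None, 16, None, 41, None, 23]
In a BST, the LCA of p=24, q=36 is the first node v on the
root-to-leaf path with p <= v <= q (go left if both < v, right if both > v).
Walk from root:
  at 10: both 24 and 36 > 10, go right
  at 35: 24 <= 35 <= 36, this is the LCA
LCA = 35


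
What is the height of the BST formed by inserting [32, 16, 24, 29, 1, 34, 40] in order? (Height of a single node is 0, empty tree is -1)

Insertion order: [32, 16, 24, 29, 1, 34, 40]
Tree (level-order array): [32, 16, 34, 1, 24, None, 40, None, None, None, 29]
Compute height bottom-up (empty subtree = -1):
  height(1) = 1 + max(-1, -1) = 0
  height(29) = 1 + max(-1, -1) = 0
  height(24) = 1 + max(-1, 0) = 1
  height(16) = 1 + max(0, 1) = 2
  height(40) = 1 + max(-1, -1) = 0
  height(34) = 1 + max(-1, 0) = 1
  height(32) = 1 + max(2, 1) = 3
Height = 3


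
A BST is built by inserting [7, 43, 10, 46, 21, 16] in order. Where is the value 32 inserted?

Starting tree (level order): [7, None, 43, 10, 46, None, 21, None, None, 16]
Insertion path: 7 -> 43 -> 10 -> 21
Result: insert 32 as right child of 21
Final tree (level order): [7, None, 43, 10, 46, None, 21, None, None, 16, 32]


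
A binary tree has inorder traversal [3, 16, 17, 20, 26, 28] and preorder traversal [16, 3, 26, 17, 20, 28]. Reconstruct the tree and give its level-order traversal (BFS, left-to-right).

Inorder:  [3, 16, 17, 20, 26, 28]
Preorder: [16, 3, 26, 17, 20, 28]
Algorithm: preorder visits root first, so consume preorder in order;
for each root, split the current inorder slice at that value into
left-subtree inorder and right-subtree inorder, then recurse.
Recursive splits:
  root=16; inorder splits into left=[3], right=[17, 20, 26, 28]
  root=3; inorder splits into left=[], right=[]
  root=26; inorder splits into left=[17, 20], right=[28]
  root=17; inorder splits into left=[], right=[20]
  root=20; inorder splits into left=[], right=[]
  root=28; inorder splits into left=[], right=[]
Reconstructed level-order: [16, 3, 26, 17, 28, 20]


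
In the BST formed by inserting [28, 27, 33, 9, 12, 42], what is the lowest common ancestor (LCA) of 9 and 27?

Tree insertion order: [28, 27, 33, 9, 12, 42]
Tree (level-order array): [28, 27, 33, 9, None, None, 42, None, 12]
In a BST, the LCA of p=9, q=27 is the first node v on the
root-to-leaf path with p <= v <= q (go left if both < v, right if both > v).
Walk from root:
  at 28: both 9 and 27 < 28, go left
  at 27: 9 <= 27 <= 27, this is the LCA
LCA = 27


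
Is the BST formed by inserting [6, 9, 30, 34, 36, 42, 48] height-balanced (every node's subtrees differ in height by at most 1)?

Tree (level-order array): [6, None, 9, None, 30, None, 34, None, 36, None, 42, None, 48]
Definition: a tree is height-balanced if, at every node, |h(left) - h(right)| <= 1 (empty subtree has height -1).
Bottom-up per-node check:
  node 48: h_left=-1, h_right=-1, diff=0 [OK], height=0
  node 42: h_left=-1, h_right=0, diff=1 [OK], height=1
  node 36: h_left=-1, h_right=1, diff=2 [FAIL (|-1-1|=2 > 1)], height=2
  node 34: h_left=-1, h_right=2, diff=3 [FAIL (|-1-2|=3 > 1)], height=3
  node 30: h_left=-1, h_right=3, diff=4 [FAIL (|-1-3|=4 > 1)], height=4
  node 9: h_left=-1, h_right=4, diff=5 [FAIL (|-1-4|=5 > 1)], height=5
  node 6: h_left=-1, h_right=5, diff=6 [FAIL (|-1-5|=6 > 1)], height=6
Node 36 violates the condition: |-1 - 1| = 2 > 1.
Result: Not balanced


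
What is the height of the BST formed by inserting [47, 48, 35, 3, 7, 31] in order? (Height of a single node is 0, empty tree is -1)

Insertion order: [47, 48, 35, 3, 7, 31]
Tree (level-order array): [47, 35, 48, 3, None, None, None, None, 7, None, 31]
Compute height bottom-up (empty subtree = -1):
  height(31) = 1 + max(-1, -1) = 0
  height(7) = 1 + max(-1, 0) = 1
  height(3) = 1 + max(-1, 1) = 2
  height(35) = 1 + max(2, -1) = 3
  height(48) = 1 + max(-1, -1) = 0
  height(47) = 1 + max(3, 0) = 4
Height = 4


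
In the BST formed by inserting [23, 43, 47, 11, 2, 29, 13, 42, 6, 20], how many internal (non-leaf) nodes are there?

Tree built from: [23, 43, 47, 11, 2, 29, 13, 42, 6, 20]
Tree (level-order array): [23, 11, 43, 2, 13, 29, 47, None, 6, None, 20, None, 42]
Rule: An internal node has at least one child.
Per-node child counts:
  node 23: 2 child(ren)
  node 11: 2 child(ren)
  node 2: 1 child(ren)
  node 6: 0 child(ren)
  node 13: 1 child(ren)
  node 20: 0 child(ren)
  node 43: 2 child(ren)
  node 29: 1 child(ren)
  node 42: 0 child(ren)
  node 47: 0 child(ren)
Matching nodes: [23, 11, 2, 13, 43, 29]
Count of internal (non-leaf) nodes: 6


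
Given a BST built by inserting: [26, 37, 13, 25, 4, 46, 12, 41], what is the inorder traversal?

Tree insertion order: [26, 37, 13, 25, 4, 46, 12, 41]
Tree (level-order array): [26, 13, 37, 4, 25, None, 46, None, 12, None, None, 41]
Inorder traversal: [4, 12, 13, 25, 26, 37, 41, 46]


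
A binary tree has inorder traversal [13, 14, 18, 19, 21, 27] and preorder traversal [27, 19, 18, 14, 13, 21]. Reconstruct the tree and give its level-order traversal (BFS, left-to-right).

Inorder:  [13, 14, 18, 19, 21, 27]
Preorder: [27, 19, 18, 14, 13, 21]
Algorithm: preorder visits root first, so consume preorder in order;
for each root, split the current inorder slice at that value into
left-subtree inorder and right-subtree inorder, then recurse.
Recursive splits:
  root=27; inorder splits into left=[13, 14, 18, 19, 21], right=[]
  root=19; inorder splits into left=[13, 14, 18], right=[21]
  root=18; inorder splits into left=[13, 14], right=[]
  root=14; inorder splits into left=[13], right=[]
  root=13; inorder splits into left=[], right=[]
  root=21; inorder splits into left=[], right=[]
Reconstructed level-order: [27, 19, 18, 21, 14, 13]


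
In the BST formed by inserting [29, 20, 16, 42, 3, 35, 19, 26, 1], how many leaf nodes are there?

Tree built from: [29, 20, 16, 42, 3, 35, 19, 26, 1]
Tree (level-order array): [29, 20, 42, 16, 26, 35, None, 3, 19, None, None, None, None, 1]
Rule: A leaf has 0 children.
Per-node child counts:
  node 29: 2 child(ren)
  node 20: 2 child(ren)
  node 16: 2 child(ren)
  node 3: 1 child(ren)
  node 1: 0 child(ren)
  node 19: 0 child(ren)
  node 26: 0 child(ren)
  node 42: 1 child(ren)
  node 35: 0 child(ren)
Matching nodes: [1, 19, 26, 35]
Count of leaf nodes: 4


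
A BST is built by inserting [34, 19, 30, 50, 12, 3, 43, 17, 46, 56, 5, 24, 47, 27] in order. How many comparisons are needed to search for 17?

Search path for 17: 34 -> 19 -> 12 -> 17
Found: True
Comparisons: 4


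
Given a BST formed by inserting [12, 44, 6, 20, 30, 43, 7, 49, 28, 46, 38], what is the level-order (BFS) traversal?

Tree insertion order: [12, 44, 6, 20, 30, 43, 7, 49, 28, 46, 38]
Tree (level-order array): [12, 6, 44, None, 7, 20, 49, None, None, None, 30, 46, None, 28, 43, None, None, None, None, 38]
BFS from the root, enqueuing left then right child of each popped node:
  queue [12] -> pop 12, enqueue [6, 44], visited so far: [12]
  queue [6, 44] -> pop 6, enqueue [7], visited so far: [12, 6]
  queue [44, 7] -> pop 44, enqueue [20, 49], visited so far: [12, 6, 44]
  queue [7, 20, 49] -> pop 7, enqueue [none], visited so far: [12, 6, 44, 7]
  queue [20, 49] -> pop 20, enqueue [30], visited so far: [12, 6, 44, 7, 20]
  queue [49, 30] -> pop 49, enqueue [46], visited so far: [12, 6, 44, 7, 20, 49]
  queue [30, 46] -> pop 30, enqueue [28, 43], visited so far: [12, 6, 44, 7, 20, 49, 30]
  queue [46, 28, 43] -> pop 46, enqueue [none], visited so far: [12, 6, 44, 7, 20, 49, 30, 46]
  queue [28, 43] -> pop 28, enqueue [none], visited so far: [12, 6, 44, 7, 20, 49, 30, 46, 28]
  queue [43] -> pop 43, enqueue [38], visited so far: [12, 6, 44, 7, 20, 49, 30, 46, 28, 43]
  queue [38] -> pop 38, enqueue [none], visited so far: [12, 6, 44, 7, 20, 49, 30, 46, 28, 43, 38]
Result: [12, 6, 44, 7, 20, 49, 30, 46, 28, 43, 38]


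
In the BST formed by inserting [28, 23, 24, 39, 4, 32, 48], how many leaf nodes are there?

Tree built from: [28, 23, 24, 39, 4, 32, 48]
Tree (level-order array): [28, 23, 39, 4, 24, 32, 48]
Rule: A leaf has 0 children.
Per-node child counts:
  node 28: 2 child(ren)
  node 23: 2 child(ren)
  node 4: 0 child(ren)
  node 24: 0 child(ren)
  node 39: 2 child(ren)
  node 32: 0 child(ren)
  node 48: 0 child(ren)
Matching nodes: [4, 24, 32, 48]
Count of leaf nodes: 4


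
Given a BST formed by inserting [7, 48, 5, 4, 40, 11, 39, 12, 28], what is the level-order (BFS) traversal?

Tree insertion order: [7, 48, 5, 4, 40, 11, 39, 12, 28]
Tree (level-order array): [7, 5, 48, 4, None, 40, None, None, None, 11, None, None, 39, 12, None, None, 28]
BFS from the root, enqueuing left then right child of each popped node:
  queue [7] -> pop 7, enqueue [5, 48], visited so far: [7]
  queue [5, 48] -> pop 5, enqueue [4], visited so far: [7, 5]
  queue [48, 4] -> pop 48, enqueue [40], visited so far: [7, 5, 48]
  queue [4, 40] -> pop 4, enqueue [none], visited so far: [7, 5, 48, 4]
  queue [40] -> pop 40, enqueue [11], visited so far: [7, 5, 48, 4, 40]
  queue [11] -> pop 11, enqueue [39], visited so far: [7, 5, 48, 4, 40, 11]
  queue [39] -> pop 39, enqueue [12], visited so far: [7, 5, 48, 4, 40, 11, 39]
  queue [12] -> pop 12, enqueue [28], visited so far: [7, 5, 48, 4, 40, 11, 39, 12]
  queue [28] -> pop 28, enqueue [none], visited so far: [7, 5, 48, 4, 40, 11, 39, 12, 28]
Result: [7, 5, 48, 4, 40, 11, 39, 12, 28]


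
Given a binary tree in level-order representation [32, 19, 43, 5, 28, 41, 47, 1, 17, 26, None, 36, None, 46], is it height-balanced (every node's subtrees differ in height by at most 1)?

Tree (level-order array): [32, 19, 43, 5, 28, 41, 47, 1, 17, 26, None, 36, None, 46]
Definition: a tree is height-balanced if, at every node, |h(left) - h(right)| <= 1 (empty subtree has height -1).
Bottom-up per-node check:
  node 1: h_left=-1, h_right=-1, diff=0 [OK], height=0
  node 17: h_left=-1, h_right=-1, diff=0 [OK], height=0
  node 5: h_left=0, h_right=0, diff=0 [OK], height=1
  node 26: h_left=-1, h_right=-1, diff=0 [OK], height=0
  node 28: h_left=0, h_right=-1, diff=1 [OK], height=1
  node 19: h_left=1, h_right=1, diff=0 [OK], height=2
  node 36: h_left=-1, h_right=-1, diff=0 [OK], height=0
  node 41: h_left=0, h_right=-1, diff=1 [OK], height=1
  node 46: h_left=-1, h_right=-1, diff=0 [OK], height=0
  node 47: h_left=0, h_right=-1, diff=1 [OK], height=1
  node 43: h_left=1, h_right=1, diff=0 [OK], height=2
  node 32: h_left=2, h_right=2, diff=0 [OK], height=3
All nodes satisfy the balance condition.
Result: Balanced


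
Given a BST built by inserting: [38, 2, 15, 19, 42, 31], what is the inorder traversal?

Tree insertion order: [38, 2, 15, 19, 42, 31]
Tree (level-order array): [38, 2, 42, None, 15, None, None, None, 19, None, 31]
Inorder traversal: [2, 15, 19, 31, 38, 42]


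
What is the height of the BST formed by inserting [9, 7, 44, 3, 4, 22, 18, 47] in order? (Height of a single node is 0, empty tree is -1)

Insertion order: [9, 7, 44, 3, 4, 22, 18, 47]
Tree (level-order array): [9, 7, 44, 3, None, 22, 47, None, 4, 18]
Compute height bottom-up (empty subtree = -1):
  height(4) = 1 + max(-1, -1) = 0
  height(3) = 1 + max(-1, 0) = 1
  height(7) = 1 + max(1, -1) = 2
  height(18) = 1 + max(-1, -1) = 0
  height(22) = 1 + max(0, -1) = 1
  height(47) = 1 + max(-1, -1) = 0
  height(44) = 1 + max(1, 0) = 2
  height(9) = 1 + max(2, 2) = 3
Height = 3


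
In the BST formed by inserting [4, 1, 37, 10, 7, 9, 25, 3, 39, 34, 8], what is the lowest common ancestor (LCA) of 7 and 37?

Tree insertion order: [4, 1, 37, 10, 7, 9, 25, 3, 39, 34, 8]
Tree (level-order array): [4, 1, 37, None, 3, 10, 39, None, None, 7, 25, None, None, None, 9, None, 34, 8]
In a BST, the LCA of p=7, q=37 is the first node v on the
root-to-leaf path with p <= v <= q (go left if both < v, right if both > v).
Walk from root:
  at 4: both 7 and 37 > 4, go right
  at 37: 7 <= 37 <= 37, this is the LCA
LCA = 37


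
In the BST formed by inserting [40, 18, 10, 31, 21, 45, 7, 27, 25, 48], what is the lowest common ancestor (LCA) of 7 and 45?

Tree insertion order: [40, 18, 10, 31, 21, 45, 7, 27, 25, 48]
Tree (level-order array): [40, 18, 45, 10, 31, None, 48, 7, None, 21, None, None, None, None, None, None, 27, 25]
In a BST, the LCA of p=7, q=45 is the first node v on the
root-to-leaf path with p <= v <= q (go left if both < v, right if both > v).
Walk from root:
  at 40: 7 <= 40 <= 45, this is the LCA
LCA = 40


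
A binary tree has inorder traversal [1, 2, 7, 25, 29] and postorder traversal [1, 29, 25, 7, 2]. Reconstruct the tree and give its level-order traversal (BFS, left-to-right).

Inorder:   [1, 2, 7, 25, 29]
Postorder: [1, 29, 25, 7, 2]
Algorithm: postorder visits root last, so walk postorder right-to-left;
each value is the root of the current inorder slice — split it at that
value, recurse on the right subtree first, then the left.
Recursive splits:
  root=2; inorder splits into left=[1], right=[7, 25, 29]
  root=7; inorder splits into left=[], right=[25, 29]
  root=25; inorder splits into left=[], right=[29]
  root=29; inorder splits into left=[], right=[]
  root=1; inorder splits into left=[], right=[]
Reconstructed level-order: [2, 1, 7, 25, 29]


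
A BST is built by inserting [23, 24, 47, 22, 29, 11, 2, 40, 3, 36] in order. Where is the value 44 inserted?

Starting tree (level order): [23, 22, 24, 11, None, None, 47, 2, None, 29, None, None, 3, None, 40, None, None, 36]
Insertion path: 23 -> 24 -> 47 -> 29 -> 40
Result: insert 44 as right child of 40
Final tree (level order): [23, 22, 24, 11, None, None, 47, 2, None, 29, None, None, 3, None, 40, None, None, 36, 44]


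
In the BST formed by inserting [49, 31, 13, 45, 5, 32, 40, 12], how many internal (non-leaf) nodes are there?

Tree built from: [49, 31, 13, 45, 5, 32, 40, 12]
Tree (level-order array): [49, 31, None, 13, 45, 5, None, 32, None, None, 12, None, 40]
Rule: An internal node has at least one child.
Per-node child counts:
  node 49: 1 child(ren)
  node 31: 2 child(ren)
  node 13: 1 child(ren)
  node 5: 1 child(ren)
  node 12: 0 child(ren)
  node 45: 1 child(ren)
  node 32: 1 child(ren)
  node 40: 0 child(ren)
Matching nodes: [49, 31, 13, 5, 45, 32]
Count of internal (non-leaf) nodes: 6


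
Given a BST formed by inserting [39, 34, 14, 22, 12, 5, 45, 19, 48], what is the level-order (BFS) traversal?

Tree insertion order: [39, 34, 14, 22, 12, 5, 45, 19, 48]
Tree (level-order array): [39, 34, 45, 14, None, None, 48, 12, 22, None, None, 5, None, 19]
BFS from the root, enqueuing left then right child of each popped node:
  queue [39] -> pop 39, enqueue [34, 45], visited so far: [39]
  queue [34, 45] -> pop 34, enqueue [14], visited so far: [39, 34]
  queue [45, 14] -> pop 45, enqueue [48], visited so far: [39, 34, 45]
  queue [14, 48] -> pop 14, enqueue [12, 22], visited so far: [39, 34, 45, 14]
  queue [48, 12, 22] -> pop 48, enqueue [none], visited so far: [39, 34, 45, 14, 48]
  queue [12, 22] -> pop 12, enqueue [5], visited so far: [39, 34, 45, 14, 48, 12]
  queue [22, 5] -> pop 22, enqueue [19], visited so far: [39, 34, 45, 14, 48, 12, 22]
  queue [5, 19] -> pop 5, enqueue [none], visited so far: [39, 34, 45, 14, 48, 12, 22, 5]
  queue [19] -> pop 19, enqueue [none], visited so far: [39, 34, 45, 14, 48, 12, 22, 5, 19]
Result: [39, 34, 45, 14, 48, 12, 22, 5, 19]


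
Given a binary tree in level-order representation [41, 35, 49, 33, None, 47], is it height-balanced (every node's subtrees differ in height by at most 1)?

Tree (level-order array): [41, 35, 49, 33, None, 47]
Definition: a tree is height-balanced if, at every node, |h(left) - h(right)| <= 1 (empty subtree has height -1).
Bottom-up per-node check:
  node 33: h_left=-1, h_right=-1, diff=0 [OK], height=0
  node 35: h_left=0, h_right=-1, diff=1 [OK], height=1
  node 47: h_left=-1, h_right=-1, diff=0 [OK], height=0
  node 49: h_left=0, h_right=-1, diff=1 [OK], height=1
  node 41: h_left=1, h_right=1, diff=0 [OK], height=2
All nodes satisfy the balance condition.
Result: Balanced


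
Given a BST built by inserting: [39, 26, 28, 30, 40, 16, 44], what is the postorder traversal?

Tree insertion order: [39, 26, 28, 30, 40, 16, 44]
Tree (level-order array): [39, 26, 40, 16, 28, None, 44, None, None, None, 30]
Postorder traversal: [16, 30, 28, 26, 44, 40, 39]


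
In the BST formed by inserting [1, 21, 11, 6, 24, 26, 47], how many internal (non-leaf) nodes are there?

Tree built from: [1, 21, 11, 6, 24, 26, 47]
Tree (level-order array): [1, None, 21, 11, 24, 6, None, None, 26, None, None, None, 47]
Rule: An internal node has at least one child.
Per-node child counts:
  node 1: 1 child(ren)
  node 21: 2 child(ren)
  node 11: 1 child(ren)
  node 6: 0 child(ren)
  node 24: 1 child(ren)
  node 26: 1 child(ren)
  node 47: 0 child(ren)
Matching nodes: [1, 21, 11, 24, 26]
Count of internal (non-leaf) nodes: 5


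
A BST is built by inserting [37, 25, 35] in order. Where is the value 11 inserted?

Starting tree (level order): [37, 25, None, None, 35]
Insertion path: 37 -> 25
Result: insert 11 as left child of 25
Final tree (level order): [37, 25, None, 11, 35]


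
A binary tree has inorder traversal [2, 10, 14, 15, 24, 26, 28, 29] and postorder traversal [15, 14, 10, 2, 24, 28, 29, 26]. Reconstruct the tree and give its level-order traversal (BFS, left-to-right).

Inorder:   [2, 10, 14, 15, 24, 26, 28, 29]
Postorder: [15, 14, 10, 2, 24, 28, 29, 26]
Algorithm: postorder visits root last, so walk postorder right-to-left;
each value is the root of the current inorder slice — split it at that
value, recurse on the right subtree first, then the left.
Recursive splits:
  root=26; inorder splits into left=[2, 10, 14, 15, 24], right=[28, 29]
  root=29; inorder splits into left=[28], right=[]
  root=28; inorder splits into left=[], right=[]
  root=24; inorder splits into left=[2, 10, 14, 15], right=[]
  root=2; inorder splits into left=[], right=[10, 14, 15]
  root=10; inorder splits into left=[], right=[14, 15]
  root=14; inorder splits into left=[], right=[15]
  root=15; inorder splits into left=[], right=[]
Reconstructed level-order: [26, 24, 29, 2, 28, 10, 14, 15]


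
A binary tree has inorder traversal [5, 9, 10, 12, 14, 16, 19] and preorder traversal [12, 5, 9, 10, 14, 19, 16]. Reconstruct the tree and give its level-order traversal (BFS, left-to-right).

Inorder:  [5, 9, 10, 12, 14, 16, 19]
Preorder: [12, 5, 9, 10, 14, 19, 16]
Algorithm: preorder visits root first, so consume preorder in order;
for each root, split the current inorder slice at that value into
left-subtree inorder and right-subtree inorder, then recurse.
Recursive splits:
  root=12; inorder splits into left=[5, 9, 10], right=[14, 16, 19]
  root=5; inorder splits into left=[], right=[9, 10]
  root=9; inorder splits into left=[], right=[10]
  root=10; inorder splits into left=[], right=[]
  root=14; inorder splits into left=[], right=[16, 19]
  root=19; inorder splits into left=[16], right=[]
  root=16; inorder splits into left=[], right=[]
Reconstructed level-order: [12, 5, 14, 9, 19, 10, 16]


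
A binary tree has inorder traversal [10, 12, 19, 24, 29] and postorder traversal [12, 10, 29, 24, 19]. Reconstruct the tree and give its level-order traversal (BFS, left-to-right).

Inorder:   [10, 12, 19, 24, 29]
Postorder: [12, 10, 29, 24, 19]
Algorithm: postorder visits root last, so walk postorder right-to-left;
each value is the root of the current inorder slice — split it at that
value, recurse on the right subtree first, then the left.
Recursive splits:
  root=19; inorder splits into left=[10, 12], right=[24, 29]
  root=24; inorder splits into left=[], right=[29]
  root=29; inorder splits into left=[], right=[]
  root=10; inorder splits into left=[], right=[12]
  root=12; inorder splits into left=[], right=[]
Reconstructed level-order: [19, 10, 24, 12, 29]


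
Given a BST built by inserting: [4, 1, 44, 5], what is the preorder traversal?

Tree insertion order: [4, 1, 44, 5]
Tree (level-order array): [4, 1, 44, None, None, 5]
Preorder traversal: [4, 1, 44, 5]


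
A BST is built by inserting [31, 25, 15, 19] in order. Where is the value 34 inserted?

Starting tree (level order): [31, 25, None, 15, None, None, 19]
Insertion path: 31
Result: insert 34 as right child of 31
Final tree (level order): [31, 25, 34, 15, None, None, None, None, 19]


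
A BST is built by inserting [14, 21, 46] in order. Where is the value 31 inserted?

Starting tree (level order): [14, None, 21, None, 46]
Insertion path: 14 -> 21 -> 46
Result: insert 31 as left child of 46
Final tree (level order): [14, None, 21, None, 46, 31]


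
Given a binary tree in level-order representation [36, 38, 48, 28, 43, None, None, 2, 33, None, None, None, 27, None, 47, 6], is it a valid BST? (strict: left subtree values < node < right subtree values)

Level-order array: [36, 38, 48, 28, 43, None, None, 2, 33, None, None, None, 27, None, 47, 6]
Validate using subtree bounds (lo, hi): at each node, require lo < value < hi,
then recurse left with hi=value and right with lo=value.
Preorder trace (stopping at first violation):
  at node 36 with bounds (-inf, +inf): OK
  at node 38 with bounds (-inf, 36): VIOLATION
Node 38 violates its bound: not (-inf < 38 < 36).
Result: Not a valid BST


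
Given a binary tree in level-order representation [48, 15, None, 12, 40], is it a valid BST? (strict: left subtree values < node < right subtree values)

Level-order array: [48, 15, None, 12, 40]
Validate using subtree bounds (lo, hi): at each node, require lo < value < hi,
then recurse left with hi=value and right with lo=value.
Preorder trace (stopping at first violation):
  at node 48 with bounds (-inf, +inf): OK
  at node 15 with bounds (-inf, 48): OK
  at node 12 with bounds (-inf, 15): OK
  at node 40 with bounds (15, 48): OK
No violation found at any node.
Result: Valid BST


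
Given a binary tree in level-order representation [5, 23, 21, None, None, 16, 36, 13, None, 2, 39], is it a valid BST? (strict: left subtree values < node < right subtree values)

Level-order array: [5, 23, 21, None, None, 16, 36, 13, None, 2, 39]
Validate using subtree bounds (lo, hi): at each node, require lo < value < hi,
then recurse left with hi=value and right with lo=value.
Preorder trace (stopping at first violation):
  at node 5 with bounds (-inf, +inf): OK
  at node 23 with bounds (-inf, 5): VIOLATION
Node 23 violates its bound: not (-inf < 23 < 5).
Result: Not a valid BST


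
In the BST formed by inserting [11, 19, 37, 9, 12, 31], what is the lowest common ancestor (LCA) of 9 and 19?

Tree insertion order: [11, 19, 37, 9, 12, 31]
Tree (level-order array): [11, 9, 19, None, None, 12, 37, None, None, 31]
In a BST, the LCA of p=9, q=19 is the first node v on the
root-to-leaf path with p <= v <= q (go left if both < v, right if both > v).
Walk from root:
  at 11: 9 <= 11 <= 19, this is the LCA
LCA = 11


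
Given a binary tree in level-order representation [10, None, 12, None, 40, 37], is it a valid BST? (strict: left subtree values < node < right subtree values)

Level-order array: [10, None, 12, None, 40, 37]
Validate using subtree bounds (lo, hi): at each node, require lo < value < hi,
then recurse left with hi=value and right with lo=value.
Preorder trace (stopping at first violation):
  at node 10 with bounds (-inf, +inf): OK
  at node 12 with bounds (10, +inf): OK
  at node 40 with bounds (12, +inf): OK
  at node 37 with bounds (12, 40): OK
No violation found at any node.
Result: Valid BST


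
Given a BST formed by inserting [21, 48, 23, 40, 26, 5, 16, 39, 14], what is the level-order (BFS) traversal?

Tree insertion order: [21, 48, 23, 40, 26, 5, 16, 39, 14]
Tree (level-order array): [21, 5, 48, None, 16, 23, None, 14, None, None, 40, None, None, 26, None, None, 39]
BFS from the root, enqueuing left then right child of each popped node:
  queue [21] -> pop 21, enqueue [5, 48], visited so far: [21]
  queue [5, 48] -> pop 5, enqueue [16], visited so far: [21, 5]
  queue [48, 16] -> pop 48, enqueue [23], visited so far: [21, 5, 48]
  queue [16, 23] -> pop 16, enqueue [14], visited so far: [21, 5, 48, 16]
  queue [23, 14] -> pop 23, enqueue [40], visited so far: [21, 5, 48, 16, 23]
  queue [14, 40] -> pop 14, enqueue [none], visited so far: [21, 5, 48, 16, 23, 14]
  queue [40] -> pop 40, enqueue [26], visited so far: [21, 5, 48, 16, 23, 14, 40]
  queue [26] -> pop 26, enqueue [39], visited so far: [21, 5, 48, 16, 23, 14, 40, 26]
  queue [39] -> pop 39, enqueue [none], visited so far: [21, 5, 48, 16, 23, 14, 40, 26, 39]
Result: [21, 5, 48, 16, 23, 14, 40, 26, 39]


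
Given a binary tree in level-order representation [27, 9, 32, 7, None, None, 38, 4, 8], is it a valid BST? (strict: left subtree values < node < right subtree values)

Level-order array: [27, 9, 32, 7, None, None, 38, 4, 8]
Validate using subtree bounds (lo, hi): at each node, require lo < value < hi,
then recurse left with hi=value and right with lo=value.
Preorder trace (stopping at first violation):
  at node 27 with bounds (-inf, +inf): OK
  at node 9 with bounds (-inf, 27): OK
  at node 7 with bounds (-inf, 9): OK
  at node 4 with bounds (-inf, 7): OK
  at node 8 with bounds (7, 9): OK
  at node 32 with bounds (27, +inf): OK
  at node 38 with bounds (32, +inf): OK
No violation found at any node.
Result: Valid BST


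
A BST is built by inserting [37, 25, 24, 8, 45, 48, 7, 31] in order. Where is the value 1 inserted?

Starting tree (level order): [37, 25, 45, 24, 31, None, 48, 8, None, None, None, None, None, 7]
Insertion path: 37 -> 25 -> 24 -> 8 -> 7
Result: insert 1 as left child of 7
Final tree (level order): [37, 25, 45, 24, 31, None, 48, 8, None, None, None, None, None, 7, None, 1]


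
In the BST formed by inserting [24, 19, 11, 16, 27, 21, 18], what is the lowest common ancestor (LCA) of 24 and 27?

Tree insertion order: [24, 19, 11, 16, 27, 21, 18]
Tree (level-order array): [24, 19, 27, 11, 21, None, None, None, 16, None, None, None, 18]
In a BST, the LCA of p=24, q=27 is the first node v on the
root-to-leaf path with p <= v <= q (go left if both < v, right if both > v).
Walk from root:
  at 24: 24 <= 24 <= 27, this is the LCA
LCA = 24


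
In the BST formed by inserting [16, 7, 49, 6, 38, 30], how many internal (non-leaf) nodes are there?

Tree built from: [16, 7, 49, 6, 38, 30]
Tree (level-order array): [16, 7, 49, 6, None, 38, None, None, None, 30]
Rule: An internal node has at least one child.
Per-node child counts:
  node 16: 2 child(ren)
  node 7: 1 child(ren)
  node 6: 0 child(ren)
  node 49: 1 child(ren)
  node 38: 1 child(ren)
  node 30: 0 child(ren)
Matching nodes: [16, 7, 49, 38]
Count of internal (non-leaf) nodes: 4


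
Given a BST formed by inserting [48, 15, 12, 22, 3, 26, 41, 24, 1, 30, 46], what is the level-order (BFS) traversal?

Tree insertion order: [48, 15, 12, 22, 3, 26, 41, 24, 1, 30, 46]
Tree (level-order array): [48, 15, None, 12, 22, 3, None, None, 26, 1, None, 24, 41, None, None, None, None, 30, 46]
BFS from the root, enqueuing left then right child of each popped node:
  queue [48] -> pop 48, enqueue [15], visited so far: [48]
  queue [15] -> pop 15, enqueue [12, 22], visited so far: [48, 15]
  queue [12, 22] -> pop 12, enqueue [3], visited so far: [48, 15, 12]
  queue [22, 3] -> pop 22, enqueue [26], visited so far: [48, 15, 12, 22]
  queue [3, 26] -> pop 3, enqueue [1], visited so far: [48, 15, 12, 22, 3]
  queue [26, 1] -> pop 26, enqueue [24, 41], visited so far: [48, 15, 12, 22, 3, 26]
  queue [1, 24, 41] -> pop 1, enqueue [none], visited so far: [48, 15, 12, 22, 3, 26, 1]
  queue [24, 41] -> pop 24, enqueue [none], visited so far: [48, 15, 12, 22, 3, 26, 1, 24]
  queue [41] -> pop 41, enqueue [30, 46], visited so far: [48, 15, 12, 22, 3, 26, 1, 24, 41]
  queue [30, 46] -> pop 30, enqueue [none], visited so far: [48, 15, 12, 22, 3, 26, 1, 24, 41, 30]
  queue [46] -> pop 46, enqueue [none], visited so far: [48, 15, 12, 22, 3, 26, 1, 24, 41, 30, 46]
Result: [48, 15, 12, 22, 3, 26, 1, 24, 41, 30, 46]


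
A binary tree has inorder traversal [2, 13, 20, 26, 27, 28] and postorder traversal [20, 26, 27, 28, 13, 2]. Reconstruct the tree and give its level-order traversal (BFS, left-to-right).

Inorder:   [2, 13, 20, 26, 27, 28]
Postorder: [20, 26, 27, 28, 13, 2]
Algorithm: postorder visits root last, so walk postorder right-to-left;
each value is the root of the current inorder slice — split it at that
value, recurse on the right subtree first, then the left.
Recursive splits:
  root=2; inorder splits into left=[], right=[13, 20, 26, 27, 28]
  root=13; inorder splits into left=[], right=[20, 26, 27, 28]
  root=28; inorder splits into left=[20, 26, 27], right=[]
  root=27; inorder splits into left=[20, 26], right=[]
  root=26; inorder splits into left=[20], right=[]
  root=20; inorder splits into left=[], right=[]
Reconstructed level-order: [2, 13, 28, 27, 26, 20]


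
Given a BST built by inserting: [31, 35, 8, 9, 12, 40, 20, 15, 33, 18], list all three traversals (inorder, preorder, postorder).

Tree insertion order: [31, 35, 8, 9, 12, 40, 20, 15, 33, 18]
Tree (level-order array): [31, 8, 35, None, 9, 33, 40, None, 12, None, None, None, None, None, 20, 15, None, None, 18]
Inorder (L, root, R): [8, 9, 12, 15, 18, 20, 31, 33, 35, 40]
Preorder (root, L, R): [31, 8, 9, 12, 20, 15, 18, 35, 33, 40]
Postorder (L, R, root): [18, 15, 20, 12, 9, 8, 33, 40, 35, 31]


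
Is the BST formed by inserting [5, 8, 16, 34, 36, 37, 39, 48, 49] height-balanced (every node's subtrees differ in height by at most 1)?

Tree (level-order array): [5, None, 8, None, 16, None, 34, None, 36, None, 37, None, 39, None, 48, None, 49]
Definition: a tree is height-balanced if, at every node, |h(left) - h(right)| <= 1 (empty subtree has height -1).
Bottom-up per-node check:
  node 49: h_left=-1, h_right=-1, diff=0 [OK], height=0
  node 48: h_left=-1, h_right=0, diff=1 [OK], height=1
  node 39: h_left=-1, h_right=1, diff=2 [FAIL (|-1-1|=2 > 1)], height=2
  node 37: h_left=-1, h_right=2, diff=3 [FAIL (|-1-2|=3 > 1)], height=3
  node 36: h_left=-1, h_right=3, diff=4 [FAIL (|-1-3|=4 > 1)], height=4
  node 34: h_left=-1, h_right=4, diff=5 [FAIL (|-1-4|=5 > 1)], height=5
  node 16: h_left=-1, h_right=5, diff=6 [FAIL (|-1-5|=6 > 1)], height=6
  node 8: h_left=-1, h_right=6, diff=7 [FAIL (|-1-6|=7 > 1)], height=7
  node 5: h_left=-1, h_right=7, diff=8 [FAIL (|-1-7|=8 > 1)], height=8
Node 39 violates the condition: |-1 - 1| = 2 > 1.
Result: Not balanced


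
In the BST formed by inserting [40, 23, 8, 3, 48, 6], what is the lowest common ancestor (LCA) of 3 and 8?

Tree insertion order: [40, 23, 8, 3, 48, 6]
Tree (level-order array): [40, 23, 48, 8, None, None, None, 3, None, None, 6]
In a BST, the LCA of p=3, q=8 is the first node v on the
root-to-leaf path with p <= v <= q (go left if both < v, right if both > v).
Walk from root:
  at 40: both 3 and 8 < 40, go left
  at 23: both 3 and 8 < 23, go left
  at 8: 3 <= 8 <= 8, this is the LCA
LCA = 8


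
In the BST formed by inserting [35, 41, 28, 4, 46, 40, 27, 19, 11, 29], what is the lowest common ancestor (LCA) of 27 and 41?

Tree insertion order: [35, 41, 28, 4, 46, 40, 27, 19, 11, 29]
Tree (level-order array): [35, 28, 41, 4, 29, 40, 46, None, 27, None, None, None, None, None, None, 19, None, 11]
In a BST, the LCA of p=27, q=41 is the first node v on the
root-to-leaf path with p <= v <= q (go left if both < v, right if both > v).
Walk from root:
  at 35: 27 <= 35 <= 41, this is the LCA
LCA = 35


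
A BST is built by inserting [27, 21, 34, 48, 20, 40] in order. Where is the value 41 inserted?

Starting tree (level order): [27, 21, 34, 20, None, None, 48, None, None, 40]
Insertion path: 27 -> 34 -> 48 -> 40
Result: insert 41 as right child of 40
Final tree (level order): [27, 21, 34, 20, None, None, 48, None, None, 40, None, None, 41]


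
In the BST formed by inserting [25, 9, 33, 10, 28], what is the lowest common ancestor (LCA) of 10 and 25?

Tree insertion order: [25, 9, 33, 10, 28]
Tree (level-order array): [25, 9, 33, None, 10, 28]
In a BST, the LCA of p=10, q=25 is the first node v on the
root-to-leaf path with p <= v <= q (go left if both < v, right if both > v).
Walk from root:
  at 25: 10 <= 25 <= 25, this is the LCA
LCA = 25


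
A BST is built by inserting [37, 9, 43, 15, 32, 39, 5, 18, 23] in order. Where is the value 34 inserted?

Starting tree (level order): [37, 9, 43, 5, 15, 39, None, None, None, None, 32, None, None, 18, None, None, 23]
Insertion path: 37 -> 9 -> 15 -> 32
Result: insert 34 as right child of 32
Final tree (level order): [37, 9, 43, 5, 15, 39, None, None, None, None, 32, None, None, 18, 34, None, 23]


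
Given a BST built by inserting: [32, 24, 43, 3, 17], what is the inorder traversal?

Tree insertion order: [32, 24, 43, 3, 17]
Tree (level-order array): [32, 24, 43, 3, None, None, None, None, 17]
Inorder traversal: [3, 17, 24, 32, 43]


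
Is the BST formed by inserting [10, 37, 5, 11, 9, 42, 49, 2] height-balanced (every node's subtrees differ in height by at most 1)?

Tree (level-order array): [10, 5, 37, 2, 9, 11, 42, None, None, None, None, None, None, None, 49]
Definition: a tree is height-balanced if, at every node, |h(left) - h(right)| <= 1 (empty subtree has height -1).
Bottom-up per-node check:
  node 2: h_left=-1, h_right=-1, diff=0 [OK], height=0
  node 9: h_left=-1, h_right=-1, diff=0 [OK], height=0
  node 5: h_left=0, h_right=0, diff=0 [OK], height=1
  node 11: h_left=-1, h_right=-1, diff=0 [OK], height=0
  node 49: h_left=-1, h_right=-1, diff=0 [OK], height=0
  node 42: h_left=-1, h_right=0, diff=1 [OK], height=1
  node 37: h_left=0, h_right=1, diff=1 [OK], height=2
  node 10: h_left=1, h_right=2, diff=1 [OK], height=3
All nodes satisfy the balance condition.
Result: Balanced
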